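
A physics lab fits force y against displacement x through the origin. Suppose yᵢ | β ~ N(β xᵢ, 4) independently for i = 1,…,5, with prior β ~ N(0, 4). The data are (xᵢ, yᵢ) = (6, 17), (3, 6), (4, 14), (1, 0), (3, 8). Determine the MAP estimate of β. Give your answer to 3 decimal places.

log p(β | y) = −Σ(yᵢ − βxᵢ)²/(2·4) − β²/(2·4) + const.
Setting the derivative to zero: Σxᵢ(yᵢ − βxᵢ)/4 − β/4 = 0, so β = Σxᵢyᵢ / (Σxᵢ² + σ²/τ²).
Σxᵢyᵢ = 6·17 + 3·6 + 4·14 + 1·0 + 3·8 = 200; Σxᵢ² = 71; σ²/τ² = 1.
β̂_MAP = 200 / (71 + 1) = 200/72 ≈ 2.778.

β̂_MAP = 2.778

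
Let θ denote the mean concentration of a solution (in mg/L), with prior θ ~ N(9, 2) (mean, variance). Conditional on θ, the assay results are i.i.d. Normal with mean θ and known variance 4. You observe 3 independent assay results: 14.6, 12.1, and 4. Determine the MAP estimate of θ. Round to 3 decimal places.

θ̂_MAP = 9.740

n = 3; x̄ = (14.6 + 12.1 + 4)/3 = 30.7/3 = 307/30 ≈ 10.2333.
For a Normal prior and Normal likelihood with known variance, the posterior is Normal; its mode equals its mean, the precision-weighted average.
Prior precision 1/σ₀² = 1/2 = 0.5; data precision n/σ² = 3/4 = 0.75.
θ̂ = (0.5·9 + 0.75·(307/30)) / (0.5 + 0.75) = 12.175/1.25 = 9.740.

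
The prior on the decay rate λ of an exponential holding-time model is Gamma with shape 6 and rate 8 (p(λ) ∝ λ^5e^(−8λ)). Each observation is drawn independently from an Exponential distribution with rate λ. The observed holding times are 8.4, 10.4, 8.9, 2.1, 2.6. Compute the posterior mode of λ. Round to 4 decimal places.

The Exponential(rate=λ) likelihood is ∝ λ^n e^(−λΣtᵢ). Here n = 5 and Σtᵢ = 8.4 + 10.4 + 8.9 + 2.1 + 2.6 = 32.4.
Posterior ∝ λ^5e^(−8λ) · λ^5e^(−32.4λ) = λ^10e^(−40.4λ), i.e. Gamma(11, 40.4).
Mode = (a−1)/b = 10/40.4 ≈ 0.2475.

λ̂_MAP = 0.2475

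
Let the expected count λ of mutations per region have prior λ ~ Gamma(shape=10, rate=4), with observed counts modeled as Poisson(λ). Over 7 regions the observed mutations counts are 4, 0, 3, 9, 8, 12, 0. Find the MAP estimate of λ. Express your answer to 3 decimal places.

Σxᵢ = 4+0+3+9+8+12+0 = 36, with n = 7.
Posterior ∝ λ^9e^(−4λ) · λ^36e^(−7λ) = λ^45e^(−11λ), i.e. Gamma(shape=46, rate=11).
The mode of a Gamma(a, b) with a ≥ 1 (shape–rate) is (a−1)/b = 45/11 ≈ 4.091.

λ̂_MAP = 4.091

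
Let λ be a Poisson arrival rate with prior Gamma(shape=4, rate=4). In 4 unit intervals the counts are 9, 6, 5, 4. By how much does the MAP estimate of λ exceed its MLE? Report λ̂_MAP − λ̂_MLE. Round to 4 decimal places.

Σxᵢ = 24. Posterior is Gamma(28, 8); MAP = (28−1)/8 = 27/8 ≈ 3.37500.
MLE = x̄ = 24/4 ≈ 6.00000.
Difference = 27/8 − 24/4 = -21/8 ≈ -2.6250.

MAP − MLE = -2.6250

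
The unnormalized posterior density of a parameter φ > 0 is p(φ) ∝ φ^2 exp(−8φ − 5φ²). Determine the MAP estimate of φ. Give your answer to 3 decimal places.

φ̂_MAP = 0.200

ℓ'(φ) = 2/φ − 8 − 10φ. Setting this to zero and multiplying by φ: 10φ² + 8φ − 2 = 0.
φ = (−8 + √(8² + 4·10·2)) / (2·10) = (−8 + √144) / 20 = (−8 + 12)/20 = 1/5.
ℓ''(φ) = −2/φ² − 10 < 0, confirming a maximum.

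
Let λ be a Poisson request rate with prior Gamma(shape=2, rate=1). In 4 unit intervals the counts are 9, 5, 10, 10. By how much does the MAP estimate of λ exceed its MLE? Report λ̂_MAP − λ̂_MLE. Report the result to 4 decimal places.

MAP − MLE = -1.5000

Σxᵢ = 34. Posterior is Gamma(36, 5); MAP = (36−1)/5 = 35/5 ≈ 7.00000.
MLE = x̄ = 34/4 ≈ 8.50000.
Difference = 35/5 − 34/4 = -3/2 ≈ -1.5000.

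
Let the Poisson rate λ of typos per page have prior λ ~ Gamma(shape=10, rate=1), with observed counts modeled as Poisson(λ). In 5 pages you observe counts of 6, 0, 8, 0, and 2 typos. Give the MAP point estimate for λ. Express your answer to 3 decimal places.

λ̂_MAP = 4.167

Σxᵢ = 6+0+8+0+2 = 16, with n = 5.
Posterior ∝ λ^9e^(−1λ) · λ^16e^(−5λ) = λ^25e^(−6λ), i.e. Gamma(shape=26, rate=6).
The mode of a Gamma(a, b) with a ≥ 1 (shape–rate) is (a−1)/b = 25/6 ≈ 4.167.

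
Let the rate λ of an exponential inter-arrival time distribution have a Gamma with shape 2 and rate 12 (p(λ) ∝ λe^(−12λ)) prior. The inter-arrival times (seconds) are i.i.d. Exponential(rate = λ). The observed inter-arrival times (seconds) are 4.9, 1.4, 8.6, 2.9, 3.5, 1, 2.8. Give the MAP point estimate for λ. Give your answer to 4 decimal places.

λ̂_MAP = 0.2156

The Exponential(rate=λ) likelihood is ∝ λ^n e^(−λΣtᵢ). Here n = 7 and Σtᵢ = 4.9 + 1.4 + 8.6 + 2.9 + 3.5 + 1 + 2.8 = 25.1.
Posterior ∝ λe^(−12λ) · λ^7e^(−25.1λ) = λ^8e^(−37.1λ), i.e. Gamma(9, 37.1).
Mode = (a−1)/b = 8/37.1 ≈ 0.2156.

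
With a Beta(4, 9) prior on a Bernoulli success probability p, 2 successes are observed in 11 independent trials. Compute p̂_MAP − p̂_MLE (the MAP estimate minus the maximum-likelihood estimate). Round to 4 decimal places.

Posterior is Beta(6, 18); MAP = (6−1)/(24−2) = 5/22 ≈ 0.22727.
MLE ignores the prior: p̂_MLE = k/n = 2/11 ≈ 0.18182.
Difference = 5/22 − 2/11 = 1/22 ≈ 0.0455.

MAP − MLE = 0.0455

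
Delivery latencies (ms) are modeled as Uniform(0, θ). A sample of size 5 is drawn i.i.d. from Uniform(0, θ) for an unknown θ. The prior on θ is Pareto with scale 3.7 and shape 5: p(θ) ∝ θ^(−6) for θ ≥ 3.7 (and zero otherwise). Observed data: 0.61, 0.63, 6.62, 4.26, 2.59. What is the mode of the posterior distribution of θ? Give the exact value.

θ̂_MAP = 6.62

The Uniform(0, θ) likelihood is θ^(−n) for θ ≥ max(xᵢ), zero otherwise. Here max(xᵢ) = 6.62.
Posterior ∝ θ^(−6) · θ^(−5) = θ^(−11) on θ ≥ max(3.7, 6.62) = 6.62.
This density is strictly decreasing in θ, so the posterior mode lies at the lower boundary of the support.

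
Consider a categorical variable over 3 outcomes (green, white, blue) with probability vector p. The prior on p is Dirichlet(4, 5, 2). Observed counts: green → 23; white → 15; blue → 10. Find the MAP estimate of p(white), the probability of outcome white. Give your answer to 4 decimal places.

MAP estimate of p(white) = 0.3393

The posterior is Dirichlet(αᵢ + nᵢ) = Dirichlet(27, 20, 12).
For a Dirichlet(a₁,…,a_K) with all aᵢ > 1, the mode has j-th component (aⱼ − 1)/(Σaᵢ − K).
Here Σaᵢ = 59 and K = 3, so p(white) = (20 − 1)/(59 − 3) = 19/56 ≈ 0.3393.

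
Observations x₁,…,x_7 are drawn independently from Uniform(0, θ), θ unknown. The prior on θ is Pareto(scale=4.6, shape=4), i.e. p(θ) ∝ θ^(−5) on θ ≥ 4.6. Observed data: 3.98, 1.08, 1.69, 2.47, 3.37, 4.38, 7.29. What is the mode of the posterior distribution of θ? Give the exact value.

The Uniform(0, θ) likelihood is θ^(−n) for θ ≥ max(xᵢ), zero otherwise. Here max(xᵢ) = 7.29.
Posterior ∝ θ^(−5) · θ^(−7) = θ^(−12) on θ ≥ max(4.6, 7.29) = 7.29.
This density is strictly decreasing in θ, so the posterior mode lies at the lower boundary of the support.

θ̂_MAP = 7.29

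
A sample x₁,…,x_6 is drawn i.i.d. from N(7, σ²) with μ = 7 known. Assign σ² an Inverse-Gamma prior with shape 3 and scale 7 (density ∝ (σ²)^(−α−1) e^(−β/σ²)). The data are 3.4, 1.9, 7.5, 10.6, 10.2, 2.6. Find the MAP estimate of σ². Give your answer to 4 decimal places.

σ̂²_MAP = 6.8414

Sum of squared deviations about the known mean: SS = (3.4−7)² + (1.9−7)² + (7.5−7)² + (10.6−7)² + (10.2−7)² + (2.6−7)² = 81.78.
The Normal likelihood contributes (σ²)^(−n/2) exp(−SS/(2σ²)), so the posterior is Inverse-Gamma(α + n/2, β + SS/2) = Inverse-Gamma(6, 47.89).
The mode of Inverse-Gamma(a, b) is b/(a+1) = 47.89/7 ≈ 6.8414.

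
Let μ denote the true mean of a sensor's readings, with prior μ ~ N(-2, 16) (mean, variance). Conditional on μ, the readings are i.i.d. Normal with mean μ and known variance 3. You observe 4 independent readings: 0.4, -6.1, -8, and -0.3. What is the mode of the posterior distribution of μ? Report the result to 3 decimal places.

μ̂_MAP = -3.433

n = 4; x̄ = (0.4 + (-6.1) + (-8) + (-0.3))/4 = -14/4 = -3.5.
For a Normal prior and Normal likelihood with known variance, the posterior is Normal; its mode equals its mean, the precision-weighted average.
Prior precision 1/σ₀² = 1/16 = 0.0625; data precision n/σ² = 4/3.
μ̂ = (0.0625·(-2) + (4/3)·(-3.5)) / (0.0625 + 4/3) = (-115/24)/(67/48) = -230/67 ≈ -3.433.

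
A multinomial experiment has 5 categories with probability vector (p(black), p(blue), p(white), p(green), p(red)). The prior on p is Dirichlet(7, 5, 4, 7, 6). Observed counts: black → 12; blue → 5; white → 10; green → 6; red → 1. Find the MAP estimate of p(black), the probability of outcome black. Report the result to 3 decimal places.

MAP estimate of p(black) = 0.310

The posterior is Dirichlet(αᵢ + nᵢ) = Dirichlet(19, 10, 14, 13, 7).
For a Dirichlet(a₁,…,a_K) with all aᵢ > 1, the mode has j-th component (aⱼ − 1)/(Σaᵢ − K).
Here Σaᵢ = 63 and K = 5, so p(black) = (19 − 1)/(63 − 5) = 18/58 ≈ 0.310.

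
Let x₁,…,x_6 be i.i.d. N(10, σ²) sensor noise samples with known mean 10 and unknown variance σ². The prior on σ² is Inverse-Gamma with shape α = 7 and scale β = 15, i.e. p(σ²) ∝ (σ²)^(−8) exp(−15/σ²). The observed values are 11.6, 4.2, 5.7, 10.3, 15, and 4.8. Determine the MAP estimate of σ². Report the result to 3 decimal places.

Sum of squared deviations about the known mean: SS = (11.6−10)² + (4.2−10)² + (5.7−10)² + (10.3−10)² + (15−10)² + (4.8−10)² = 106.82.
The Normal likelihood contributes (σ²)^(−n/2) exp(−SS/(2σ²)), so the posterior is Inverse-Gamma(α + n/2, β + SS/2) = Inverse-Gamma(10, 68.41).
The mode of Inverse-Gamma(a, b) is b/(a+1) = 68.41/11 ≈ 6.219.

σ̂²_MAP = 6.219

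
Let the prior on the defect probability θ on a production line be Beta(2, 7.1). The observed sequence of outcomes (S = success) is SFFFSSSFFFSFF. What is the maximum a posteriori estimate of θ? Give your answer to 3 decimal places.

Prior: Beta(2, 7.1).
Data: 5 successes in 13 trials (from the sequence). The binomial likelihood contributes θ^5(1−θ)^8, so the posterior is Beta(2+5, 7.1+8) = Beta(7, 15.1).
For Beta(a, b) with a, b > 1 the mode is (a−1)/(a+b−2) = 6/20.1 ≈ 0.299.

θ̂_MAP = 0.299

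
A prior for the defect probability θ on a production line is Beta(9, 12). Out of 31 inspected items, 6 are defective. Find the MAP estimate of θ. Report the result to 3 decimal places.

θ̂_MAP = 0.280

Prior: Beta(9, 12).
Data: 6 successes in 31 trials. The binomial likelihood contributes θ^6(1−θ)^25, so the posterior is Beta(9+6, 12+25) = Beta(15, 37).
For Beta(a, b) with a, b > 1 the mode is (a−1)/(a+b−2) = 14/50 ≈ 0.280.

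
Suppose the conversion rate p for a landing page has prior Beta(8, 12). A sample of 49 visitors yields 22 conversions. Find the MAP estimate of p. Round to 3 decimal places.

p̂_MAP = 0.433

Prior: Beta(8, 12).
Data: 22 successes in 49 trials. The binomial likelihood contributes p^22(1−p)^27, so the posterior is Beta(8+22, 12+27) = Beta(30, 39).
For Beta(a, b) with a, b > 1 the mode is (a−1)/(a+b−2) = 29/67 ≈ 0.433.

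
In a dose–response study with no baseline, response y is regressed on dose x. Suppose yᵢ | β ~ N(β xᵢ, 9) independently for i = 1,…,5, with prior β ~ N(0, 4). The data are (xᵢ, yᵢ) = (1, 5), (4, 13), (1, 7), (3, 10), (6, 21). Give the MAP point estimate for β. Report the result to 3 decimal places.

log p(β | y) = −Σ(yᵢ − βxᵢ)²/(2·9) − β²/(2·4) + const.
Setting the derivative to zero: Σxᵢ(yᵢ − βxᵢ)/9 − β/4 = 0, so β = Σxᵢyᵢ / (Σxᵢ² + σ²/τ²).
Σxᵢyᵢ = 1·5 + 4·13 + 1·7 + 3·10 + 6·21 = 220; Σxᵢ² = 63; σ²/τ² = 2.25.
β̂_MAP = 220 / (63 + 2.25) = 220/65.25 ≈ 3.372.

β̂_MAP = 3.372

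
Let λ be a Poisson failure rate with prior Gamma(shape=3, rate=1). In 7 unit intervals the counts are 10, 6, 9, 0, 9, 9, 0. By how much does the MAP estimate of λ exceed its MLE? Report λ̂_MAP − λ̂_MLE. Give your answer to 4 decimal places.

Σxᵢ = 43. Posterior is Gamma(46, 8); MAP = (46−1)/8 = 45/8 ≈ 5.62500.
MLE = x̄ = 43/7 ≈ 6.14286.
Difference = 45/8 − 43/7 = -29/56 ≈ -0.5179.

MAP − MLE = -0.5179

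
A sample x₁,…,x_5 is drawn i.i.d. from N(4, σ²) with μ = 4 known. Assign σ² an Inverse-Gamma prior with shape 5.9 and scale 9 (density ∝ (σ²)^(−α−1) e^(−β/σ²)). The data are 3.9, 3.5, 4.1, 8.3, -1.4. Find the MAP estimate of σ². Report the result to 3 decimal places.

σ̂²_MAP = 3.506

Sum of squared deviations about the known mean: SS = (3.9−4)² + (3.5−4)² + (4.1−4)² + (8.3−4)² + (-1.4−4)² = 47.92.
The Normal likelihood contributes (σ²)^(−n/2) exp(−SS/(2σ²)), so the posterior is Inverse-Gamma(α + n/2, β + SS/2) = Inverse-Gamma(8.4, 32.96).
The mode of Inverse-Gamma(a, b) is b/(a+1) = 32.96/9.4 ≈ 3.506.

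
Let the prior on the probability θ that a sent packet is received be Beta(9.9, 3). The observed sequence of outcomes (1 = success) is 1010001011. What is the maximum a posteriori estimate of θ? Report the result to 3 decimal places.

θ̂_MAP = 0.665

Prior: Beta(9.9, 3).
Data: 5 successes in 10 trials (from the sequence). The binomial likelihood contributes θ^5(1−θ)^5, so the posterior is Beta(9.9+5, 3+5) = Beta(14.9, 8).
For Beta(a, b) with a, b > 1 the mode is (a−1)/(a+b−2) = 13.9/20.9 ≈ 0.665.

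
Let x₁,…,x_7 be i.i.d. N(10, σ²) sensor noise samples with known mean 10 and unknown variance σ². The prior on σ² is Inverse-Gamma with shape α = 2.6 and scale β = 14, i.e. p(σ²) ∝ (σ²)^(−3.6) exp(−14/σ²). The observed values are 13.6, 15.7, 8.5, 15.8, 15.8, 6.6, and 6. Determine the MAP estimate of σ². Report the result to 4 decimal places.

Sum of squared deviations about the known mean: SS = (13.6−10)² + (15.7−10)² + (8.5−10)² + (15.8−10)² + (15.8−10)² + (6.6−10)² + (6−10)² = 142.54.
The Normal likelihood contributes (σ²)^(−n/2) exp(−SS/(2σ²)), so the posterior is Inverse-Gamma(α + n/2, β + SS/2) = Inverse-Gamma(6.1, 85.27).
The mode of Inverse-Gamma(a, b) is b/(a+1) = 85.27/7.1 ≈ 12.0099.

σ̂²_MAP = 12.0099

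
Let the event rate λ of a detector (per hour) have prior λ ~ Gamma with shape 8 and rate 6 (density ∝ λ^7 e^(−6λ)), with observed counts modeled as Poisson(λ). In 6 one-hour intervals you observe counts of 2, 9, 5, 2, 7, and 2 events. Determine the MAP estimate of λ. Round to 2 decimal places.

Σxᵢ = 2+9+5+2+7+2 = 27, with n = 6.
Posterior ∝ λ^7e^(−6λ) · λ^27e^(−6λ) = λ^34e^(−12λ), i.e. Gamma(shape=35, rate=12).
The mode of a Gamma(a, b) with a ≥ 1 (shape–rate) is (a−1)/b = 34/12 ≈ 2.83.

λ̂_MAP = 2.83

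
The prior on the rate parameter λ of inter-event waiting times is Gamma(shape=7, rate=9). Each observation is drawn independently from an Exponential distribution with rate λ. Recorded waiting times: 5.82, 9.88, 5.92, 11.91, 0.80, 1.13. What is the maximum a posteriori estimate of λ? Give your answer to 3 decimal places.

The Exponential(rate=λ) likelihood is ∝ λ^n e^(−λΣtᵢ). Here n = 6 and Σtᵢ = 5.82 + 9.88 + 5.92 + 11.91 + 0.80 + 1.13 = 35.46.
Posterior ∝ λ^6e^(−9λ) · λ^6e^(−35.46λ) = λ^12e^(−44.46λ), i.e. Gamma(13, 44.46).
Mode = (a−1)/b = 12/44.46 ≈ 0.270.

λ̂_MAP = 0.270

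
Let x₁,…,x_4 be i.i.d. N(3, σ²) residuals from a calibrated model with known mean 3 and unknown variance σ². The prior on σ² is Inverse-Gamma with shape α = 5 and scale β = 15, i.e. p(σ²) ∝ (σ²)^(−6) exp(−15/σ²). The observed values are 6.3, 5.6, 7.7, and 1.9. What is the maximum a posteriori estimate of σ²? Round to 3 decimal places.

Sum of squared deviations about the known mean: SS = (6.3−3)² + (5.6−3)² + (7.7−3)² + (1.9−3)² = 40.95.
The Normal likelihood contributes (σ²)^(−n/2) exp(−SS/(2σ²)), so the posterior is Inverse-Gamma(α + n/2, β + SS/2) = Inverse-Gamma(7, 35.475).
The mode of Inverse-Gamma(a, b) is b/(a+1) = 35.475/8 ≈ 4.434.

σ̂²_MAP = 4.434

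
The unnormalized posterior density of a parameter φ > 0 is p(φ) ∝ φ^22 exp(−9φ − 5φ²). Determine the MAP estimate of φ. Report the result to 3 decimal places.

φ̂_MAP = 1.100

ℓ'(φ) = 22/φ − 9 − 10φ. Setting this to zero and multiplying by φ: 10φ² + 9φ − 22 = 0.
φ = (−9 + √(9² + 4·10·22)) / (2·10) = (−9 + √961) / 20 = (−9 + 31)/20 = 11/10.
ℓ''(φ) = −22/φ² − 10 < 0, confirming a maximum.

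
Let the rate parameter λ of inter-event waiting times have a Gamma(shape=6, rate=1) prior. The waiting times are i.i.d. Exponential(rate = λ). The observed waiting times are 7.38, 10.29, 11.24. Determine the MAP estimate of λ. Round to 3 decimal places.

λ̂_MAP = 0.267

The Exponential(rate=λ) likelihood is ∝ λ^n e^(−λΣtᵢ). Here n = 3 and Σtᵢ = 7.38 + 10.29 + 11.24 = 28.91.
Posterior ∝ λ^5e^(−1λ) · λ^3e^(−28.91λ) = λ^8e^(−29.91λ), i.e. Gamma(9, 29.91).
Mode = (a−1)/b = 8/29.91 ≈ 0.267.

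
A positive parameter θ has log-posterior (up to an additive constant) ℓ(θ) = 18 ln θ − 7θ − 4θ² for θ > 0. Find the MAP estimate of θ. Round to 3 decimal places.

ℓ'(θ) = 18/θ − 7 − 8θ. Setting this to zero and multiplying by θ: 8θ² + 7θ − 18 = 0.
θ = (−7 + √(7² + 4·8·18)) / (2·8) = (−7 + √625) / 16 = (−7 + 25)/16 = 9/8.
ℓ''(θ) = −18/θ² − 8 < 0, confirming a maximum.

θ̂_MAP = 1.125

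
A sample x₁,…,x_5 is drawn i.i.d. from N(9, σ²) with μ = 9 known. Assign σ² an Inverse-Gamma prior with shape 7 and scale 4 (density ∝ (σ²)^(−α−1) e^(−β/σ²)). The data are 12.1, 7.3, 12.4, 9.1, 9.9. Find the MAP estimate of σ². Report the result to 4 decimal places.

σ̂²_MAP = 1.5657

Sum of squared deviations about the known mean: SS = (12.1−9)² + (7.3−9)² + (12.4−9)² + (9.1−9)² + (9.9−9)² = 24.88.
The Normal likelihood contributes (σ²)^(−n/2) exp(−SS/(2σ²)), so the posterior is Inverse-Gamma(α + n/2, β + SS/2) = Inverse-Gamma(9.5, 16.44).
The mode of Inverse-Gamma(a, b) is b/(a+1) = 16.44/10.5 ≈ 1.5657.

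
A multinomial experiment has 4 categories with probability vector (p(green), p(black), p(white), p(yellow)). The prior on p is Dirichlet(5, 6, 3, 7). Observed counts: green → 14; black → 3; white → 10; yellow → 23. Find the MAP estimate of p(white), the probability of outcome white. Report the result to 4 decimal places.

The posterior is Dirichlet(αᵢ + nᵢ) = Dirichlet(19, 9, 13, 30).
For a Dirichlet(a₁,…,a_K) with all aᵢ > 1, the mode has j-th component (aⱼ − 1)/(Σaᵢ − K).
Here Σaᵢ = 71 and K = 4, so p(white) = (13 − 1)/(71 − 4) = 12/67 ≈ 0.1791.

MAP estimate of p(white) = 0.1791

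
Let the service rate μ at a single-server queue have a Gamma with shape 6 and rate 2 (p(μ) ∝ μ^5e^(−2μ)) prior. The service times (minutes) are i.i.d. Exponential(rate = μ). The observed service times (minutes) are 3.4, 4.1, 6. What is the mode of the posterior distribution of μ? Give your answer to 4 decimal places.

The Exponential(rate=μ) likelihood is ∝ μ^n e^(−μΣtᵢ). Here n = 3 and Σtᵢ = 3.4 + 4.1 + 6 = 13.5.
Posterior ∝ μ^5e^(−2μ) · μ^3e^(−13.5μ) = μ^8e^(−15.5μ), i.e. Gamma(9, 15.5).
Mode = (a−1)/b = 8/15.5 ≈ 0.5161.

μ̂_MAP = 0.5161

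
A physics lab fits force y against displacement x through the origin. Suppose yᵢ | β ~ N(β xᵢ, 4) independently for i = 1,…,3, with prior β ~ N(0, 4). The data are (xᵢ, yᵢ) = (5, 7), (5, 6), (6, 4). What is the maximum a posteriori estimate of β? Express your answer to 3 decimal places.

β̂_MAP = 1.023

log p(β | y) = −Σ(yᵢ − βxᵢ)²/(2·4) − β²/(2·4) + const.
Setting the derivative to zero: Σxᵢ(yᵢ − βxᵢ)/4 − β/4 = 0, so β = Σxᵢyᵢ / (Σxᵢ² + σ²/τ²).
Σxᵢyᵢ = 5·7 + 5·6 + 6·4 = 89; Σxᵢ² = 86; σ²/τ² = 1.
β̂_MAP = 89 / (86 + 1) = 89/87 ≈ 1.023.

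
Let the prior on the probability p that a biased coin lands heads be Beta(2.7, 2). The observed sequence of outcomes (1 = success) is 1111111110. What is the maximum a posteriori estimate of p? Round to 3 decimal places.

p̂_MAP = 0.843

Prior: Beta(2.7, 2).
Data: 9 successes in 10 trials (from the sequence). The binomial likelihood contributes p^9(1−p)^1, so the posterior is Beta(2.7+9, 2+1) = Beta(11.7, 3).
For Beta(a, b) with a, b > 1 the mode is (a−1)/(a+b−2) = 10.7/12.7 ≈ 0.843.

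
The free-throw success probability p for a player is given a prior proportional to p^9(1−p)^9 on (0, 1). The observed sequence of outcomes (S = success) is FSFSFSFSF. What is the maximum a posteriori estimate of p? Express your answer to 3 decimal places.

The prior density ∝ p^9(1−p)^9 is the kernel of Beta(10, 10).
Data: 4 successes in 9 trials (from the sequence). The binomial likelihood contributes p^4(1−p)^5, so the posterior is Beta(10+4, 10+5) = Beta(14, 15).
For Beta(a, b) with a, b > 1 the mode is (a−1)/(a+b−2) = 13/27 ≈ 0.481.

p̂_MAP = 0.481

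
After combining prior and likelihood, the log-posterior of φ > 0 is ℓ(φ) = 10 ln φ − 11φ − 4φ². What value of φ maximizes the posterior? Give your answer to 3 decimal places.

ℓ'(φ) = 10/φ − 11 − 8φ. Setting this to zero and multiplying by φ: 8φ² + 11φ − 10 = 0.
φ = (−11 + √(11² + 4·8·10)) / (2·8) = (−11 + √441) / 16 = (−11 + 21)/16 = 5/8.
ℓ''(φ) = −10/φ² − 8 < 0, confirming a maximum.

φ̂_MAP = 0.625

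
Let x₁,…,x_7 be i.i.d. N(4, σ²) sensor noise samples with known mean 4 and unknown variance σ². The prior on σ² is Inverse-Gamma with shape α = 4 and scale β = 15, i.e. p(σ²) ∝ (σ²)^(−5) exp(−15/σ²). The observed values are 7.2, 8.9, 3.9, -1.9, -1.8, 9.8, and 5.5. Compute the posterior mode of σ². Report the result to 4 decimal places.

σ̂²_MAP = 9.9176

Sum of squared deviations about the known mean: SS = (7.2−4)² + (8.9−4)² + (3.9−4)² + (-1.9−4)² + (-1.8−4)² + (9.8−4)² + (5.5−4)² = 138.6.
The Normal likelihood contributes (σ²)^(−n/2) exp(−SS/(2σ²)), so the posterior is Inverse-Gamma(α + n/2, β + SS/2) = Inverse-Gamma(7.5, 84.3).
The mode of Inverse-Gamma(a, b) is b/(a+1) = 84.3/8.5 ≈ 9.9176.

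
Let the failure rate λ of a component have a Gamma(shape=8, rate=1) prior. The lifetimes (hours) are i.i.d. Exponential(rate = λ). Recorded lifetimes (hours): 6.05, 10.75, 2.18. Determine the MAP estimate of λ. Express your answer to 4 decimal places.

The Exponential(rate=λ) likelihood is ∝ λ^n e^(−λΣtᵢ). Here n = 3 and Σtᵢ = 6.05 + 10.75 + 2.18 = 18.98.
Posterior ∝ λ^7e^(−1λ) · λ^3e^(−18.98λ) = λ^10e^(−19.98λ), i.e. Gamma(11, 19.98).
Mode = (a−1)/b = 10/19.98 ≈ 0.5005.

λ̂_MAP = 0.5005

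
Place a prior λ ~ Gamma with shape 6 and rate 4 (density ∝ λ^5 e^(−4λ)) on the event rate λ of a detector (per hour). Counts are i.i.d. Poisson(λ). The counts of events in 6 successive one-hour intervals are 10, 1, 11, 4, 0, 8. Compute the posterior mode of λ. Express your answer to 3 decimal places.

λ̂_MAP = 3.900

Σxᵢ = 10+1+11+4+0+8 = 34, with n = 6.
Posterior ∝ λ^5e^(−4λ) · λ^34e^(−6λ) = λ^39e^(−10λ), i.e. Gamma(shape=40, rate=10).
The mode of a Gamma(a, b) with a ≥ 1 (shape–rate) is (a−1)/b = 39/10 ≈ 3.900.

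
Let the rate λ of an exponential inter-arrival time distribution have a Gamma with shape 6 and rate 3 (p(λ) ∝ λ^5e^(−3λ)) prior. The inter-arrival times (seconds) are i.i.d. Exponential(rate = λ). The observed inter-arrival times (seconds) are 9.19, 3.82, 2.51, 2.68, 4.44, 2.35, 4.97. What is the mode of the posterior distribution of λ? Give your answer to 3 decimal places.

λ̂_MAP = 0.364

The Exponential(rate=λ) likelihood is ∝ λ^n e^(−λΣtᵢ). Here n = 7 and Σtᵢ = 9.19 + 3.82 + 2.51 + 2.68 + 4.44 + 2.35 + 4.97 = 29.96.
Posterior ∝ λ^5e^(−3λ) · λ^7e^(−29.96λ) = λ^12e^(−32.96λ), i.e. Gamma(13, 32.96).
Mode = (a−1)/b = 12/32.96 ≈ 0.364.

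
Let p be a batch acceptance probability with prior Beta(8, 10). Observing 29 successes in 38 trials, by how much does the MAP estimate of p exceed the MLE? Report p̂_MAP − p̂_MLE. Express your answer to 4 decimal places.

Posterior is Beta(37, 19); MAP = (37−1)/(56−2) = 36/54 ≈ 0.66667.
MLE ignores the prior: p̂_MLE = k/n = 29/38 ≈ 0.76316.
Difference = 36/54 − 29/38 = -11/114 ≈ -0.0965.

MAP − MLE = -0.0965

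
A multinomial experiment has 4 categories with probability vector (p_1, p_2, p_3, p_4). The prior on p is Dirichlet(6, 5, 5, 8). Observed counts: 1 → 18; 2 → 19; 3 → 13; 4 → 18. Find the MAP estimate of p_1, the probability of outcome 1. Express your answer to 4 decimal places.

The posterior is Dirichlet(αᵢ + nᵢ) = Dirichlet(24, 24, 18, 26).
For a Dirichlet(a₁,…,a_K) with all aᵢ > 1, the mode has j-th component (aⱼ − 1)/(Σaᵢ − K).
Here Σaᵢ = 92 and K = 4, so p_1 = (24 − 1)/(92 − 4) = 23/88 ≈ 0.2614.

MAP estimate: 0.2614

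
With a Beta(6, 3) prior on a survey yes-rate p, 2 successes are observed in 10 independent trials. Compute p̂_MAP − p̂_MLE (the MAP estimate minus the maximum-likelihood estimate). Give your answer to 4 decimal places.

Posterior is Beta(8, 11); MAP = (8−1)/(19−2) = 7/17 ≈ 0.41176.
MLE ignores the prior: p̂_MLE = k/n = 2/10 ≈ 0.20000.
Difference = 7/17 − 2/10 = 18/85 ≈ 0.2118.

MAP − MLE = 0.2118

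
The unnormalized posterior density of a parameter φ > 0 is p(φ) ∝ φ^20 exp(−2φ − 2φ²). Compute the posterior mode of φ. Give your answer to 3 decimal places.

φ̂_MAP = 2.000

ℓ'(φ) = 20/φ − 2 − 4φ. Setting this to zero and multiplying by φ: 4φ² + 2φ − 20 = 0.
φ = (−2 + √(2² + 4·4·20)) / (2·4) = (−2 + √324) / 8 = (−2 + 18)/8 = 2.
ℓ''(φ) = −20/φ² − 4 < 0, confirming a maximum.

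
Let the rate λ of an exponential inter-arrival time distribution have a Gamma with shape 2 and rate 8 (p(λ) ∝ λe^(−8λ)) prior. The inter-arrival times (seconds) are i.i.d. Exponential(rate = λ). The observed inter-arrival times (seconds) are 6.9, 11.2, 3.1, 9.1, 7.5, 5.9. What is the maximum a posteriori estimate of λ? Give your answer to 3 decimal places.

λ̂_MAP = 0.135

The Exponential(rate=λ) likelihood is ∝ λ^n e^(−λΣtᵢ). Here n = 6 and Σtᵢ = 6.9 + 11.2 + 3.1 + 9.1 + 7.5 + 5.9 = 43.7.
Posterior ∝ λe^(−8λ) · λ^6e^(−43.7λ) = λ^7e^(−51.7λ), i.e. Gamma(8, 51.7).
Mode = (a−1)/b = 7/51.7 ≈ 0.135.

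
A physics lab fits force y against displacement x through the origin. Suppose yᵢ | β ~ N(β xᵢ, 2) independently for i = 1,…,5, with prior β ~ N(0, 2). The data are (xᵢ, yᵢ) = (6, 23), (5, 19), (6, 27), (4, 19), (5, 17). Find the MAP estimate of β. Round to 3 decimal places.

log p(β | y) = −Σ(yᵢ − βxᵢ)²/(2·2) − β²/(2·2) + const.
Setting the derivative to zero: Σxᵢ(yᵢ − βxᵢ)/2 − β/2 = 0, so β = Σxᵢyᵢ / (Σxᵢ² + σ²/τ²).
Σxᵢyᵢ = 6·23 + 5·19 + 6·27 + 4·19 + 5·17 = 556; Σxᵢ² = 138; σ²/τ² = 1.
β̂_MAP = 556 / (138 + 1) = 556/139 ≈ 4.000.

β̂_MAP = 4.000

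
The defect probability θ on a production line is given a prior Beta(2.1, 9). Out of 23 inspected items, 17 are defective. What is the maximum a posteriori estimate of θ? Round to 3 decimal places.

θ̂_MAP = 0.564

Prior: Beta(2.1, 9).
Data: 17 successes in 23 trials. The binomial likelihood contributes θ^17(1−θ)^6, so the posterior is Beta(2.1+17, 9+6) = Beta(19.1, 15).
For Beta(a, b) with a, b > 1 the mode is (a−1)/(a+b−2) = 18.1/32.1 ≈ 0.564.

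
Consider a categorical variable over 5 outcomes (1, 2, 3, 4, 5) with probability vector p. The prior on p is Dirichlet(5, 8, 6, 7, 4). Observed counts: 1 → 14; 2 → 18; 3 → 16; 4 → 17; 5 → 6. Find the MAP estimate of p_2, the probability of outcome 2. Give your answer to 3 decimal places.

The posterior is Dirichlet(αᵢ + nᵢ) = Dirichlet(19, 26, 22, 24, 10).
For a Dirichlet(a₁,…,a_K) with all aᵢ > 1, the mode has j-th component (aⱼ − 1)/(Σaᵢ − K).
Here Σaᵢ = 101 and K = 5, so p_2 = (26 − 1)/(101 − 5) = 25/96 ≈ 0.260.

MAP estimate: 0.260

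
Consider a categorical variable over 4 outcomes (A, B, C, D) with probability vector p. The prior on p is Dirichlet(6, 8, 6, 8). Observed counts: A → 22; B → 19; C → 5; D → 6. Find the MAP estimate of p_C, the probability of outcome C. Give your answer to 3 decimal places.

The posterior is Dirichlet(αᵢ + nᵢ) = Dirichlet(28, 27, 11, 14).
For a Dirichlet(a₁,…,a_K) with all aᵢ > 1, the mode has j-th component (aⱼ − 1)/(Σaᵢ − K).
Here Σaᵢ = 80 and K = 4, so p_C = (11 − 1)/(80 − 4) = 10/76 ≈ 0.132.

MAP estimate of p_C = 0.132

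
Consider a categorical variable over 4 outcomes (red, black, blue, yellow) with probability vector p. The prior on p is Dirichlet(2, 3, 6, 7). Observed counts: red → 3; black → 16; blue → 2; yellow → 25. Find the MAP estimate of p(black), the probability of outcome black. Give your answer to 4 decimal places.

MAP estimate of p(black) = 0.3000

The posterior is Dirichlet(αᵢ + nᵢ) = Dirichlet(5, 19, 8, 32).
For a Dirichlet(a₁,…,a_K) with all aᵢ > 1, the mode has j-th component (aⱼ − 1)/(Σaᵢ − K).
Here Σaᵢ = 64 and K = 4, so p(black) = (19 − 1)/(64 − 4) = 18/60 ≈ 0.3000.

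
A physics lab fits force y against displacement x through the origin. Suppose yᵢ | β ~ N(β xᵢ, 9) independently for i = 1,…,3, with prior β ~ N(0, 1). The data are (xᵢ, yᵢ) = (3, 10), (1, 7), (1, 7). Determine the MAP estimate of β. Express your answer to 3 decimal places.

β̂_MAP = 2.200

log p(β | y) = −Σ(yᵢ − βxᵢ)²/(2·9) − β²/(2·1) + const.
Setting the derivative to zero: Σxᵢ(yᵢ − βxᵢ)/9 − β/1 = 0, so β = Σxᵢyᵢ / (Σxᵢ² + σ²/τ²).
Σxᵢyᵢ = 3·10 + 1·7 + 1·7 = 44; Σxᵢ² = 11; σ²/τ² = 9.
β̂_MAP = 44 / (11 + 9) = 44/20 ≈ 2.200.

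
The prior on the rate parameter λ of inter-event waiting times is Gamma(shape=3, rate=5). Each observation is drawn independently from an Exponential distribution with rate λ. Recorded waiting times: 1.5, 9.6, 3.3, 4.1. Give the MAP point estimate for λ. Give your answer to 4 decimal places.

The Exponential(rate=λ) likelihood is ∝ λ^n e^(−λΣtᵢ). Here n = 4 and Σtᵢ = 1.5 + 9.6 + 3.3 + 4.1 = 18.5.
Posterior ∝ λ^2e^(−5λ) · λ^4e^(−18.5λ) = λ^6e^(−23.5λ), i.e. Gamma(7, 23.5).
Mode = (a−1)/b = 6/23.5 ≈ 0.2553.

λ̂_MAP = 0.2553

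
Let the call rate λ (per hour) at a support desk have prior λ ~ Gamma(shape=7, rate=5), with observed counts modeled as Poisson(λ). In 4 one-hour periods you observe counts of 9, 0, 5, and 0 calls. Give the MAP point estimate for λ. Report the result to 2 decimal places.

Σxᵢ = 9+0+5+0 = 14, with n = 4.
Posterior ∝ λ^6e^(−5λ) · λ^14e^(−4λ) = λ^20e^(−9λ), i.e. Gamma(shape=21, rate=9).
The mode of a Gamma(a, b) with a ≥ 1 (shape–rate) is (a−1)/b = 20/9 ≈ 2.22.

λ̂_MAP = 2.22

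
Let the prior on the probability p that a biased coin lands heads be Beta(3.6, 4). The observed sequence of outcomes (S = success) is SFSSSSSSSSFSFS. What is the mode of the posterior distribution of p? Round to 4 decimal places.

p̂_MAP = 0.6939

Prior: Beta(3.6, 4).
Data: 11 successes in 14 trials (from the sequence). The binomial likelihood contributes p^11(1−p)^3, so the posterior is Beta(3.6+11, 4+3) = Beta(14.6, 7).
For Beta(a, b) with a, b > 1 the mode is (a−1)/(a+b−2) = 13.6/19.6 ≈ 0.6939.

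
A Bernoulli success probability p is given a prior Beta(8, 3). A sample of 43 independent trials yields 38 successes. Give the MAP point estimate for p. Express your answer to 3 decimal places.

Prior: Beta(8, 3).
Data: 38 successes in 43 trials. The binomial likelihood contributes p^38(1−p)^5, so the posterior is Beta(8+38, 3+5) = Beta(46, 8).
For Beta(a, b) with a, b > 1 the mode is (a−1)/(a+b−2) = 45/52 ≈ 0.865.

p̂_MAP = 0.865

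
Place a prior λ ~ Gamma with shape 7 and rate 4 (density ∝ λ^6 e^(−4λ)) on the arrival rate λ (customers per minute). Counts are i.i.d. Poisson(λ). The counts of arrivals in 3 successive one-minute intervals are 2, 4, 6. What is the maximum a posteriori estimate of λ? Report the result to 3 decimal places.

Σxᵢ = 2+4+6 = 12, with n = 3.
Posterior ∝ λ^6e^(−4λ) · λ^12e^(−3λ) = λ^18e^(−7λ), i.e. Gamma(shape=19, rate=7).
The mode of a Gamma(a, b) with a ≥ 1 (shape–rate) is (a−1)/b = 18/7 ≈ 2.571.

λ̂_MAP = 2.571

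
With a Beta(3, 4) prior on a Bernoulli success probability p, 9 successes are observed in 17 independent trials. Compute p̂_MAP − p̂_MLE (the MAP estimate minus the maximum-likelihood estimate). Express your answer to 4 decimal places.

Posterior is Beta(12, 12); MAP = (12−1)/(24−2) = 11/22 ≈ 0.50000.
MLE ignores the prior: p̂_MLE = k/n = 9/17 ≈ 0.52941.
Difference = 11/22 − 9/17 = -1/34 ≈ -0.0294.

MAP − MLE = -0.0294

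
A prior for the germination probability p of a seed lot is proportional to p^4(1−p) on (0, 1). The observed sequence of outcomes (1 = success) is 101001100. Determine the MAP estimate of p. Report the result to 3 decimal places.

p̂_MAP = 0.571

The prior density ∝ p^4(1−p)^1 is the kernel of Beta(5, 2).
Data: 4 successes in 9 trials (from the sequence). The binomial likelihood contributes p^4(1−p)^5, so the posterior is Beta(5+4, 2+5) = Beta(9, 7).
For Beta(a, b) with a, b > 1 the mode is (a−1)/(a+b−2) = 8/14 ≈ 0.571.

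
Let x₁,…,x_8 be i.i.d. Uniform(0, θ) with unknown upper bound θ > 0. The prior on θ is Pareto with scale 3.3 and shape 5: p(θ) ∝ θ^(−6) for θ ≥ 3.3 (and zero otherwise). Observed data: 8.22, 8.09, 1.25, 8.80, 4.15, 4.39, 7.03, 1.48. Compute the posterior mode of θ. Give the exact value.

The Uniform(0, θ) likelihood is θ^(−n) for θ ≥ max(xᵢ), zero otherwise. Here max(xᵢ) = 8.80.
Posterior ∝ θ^(−6) · θ^(−8) = θ^(−14) on θ ≥ max(3.3, 8.80) = 8.80.
This density is strictly decreasing in θ, so the posterior mode lies at the lower boundary of the support.

θ̂_MAP = 8.80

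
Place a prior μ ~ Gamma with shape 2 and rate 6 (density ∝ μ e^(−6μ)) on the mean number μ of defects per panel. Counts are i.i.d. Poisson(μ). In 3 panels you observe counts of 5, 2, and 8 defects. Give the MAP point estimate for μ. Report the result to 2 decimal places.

μ̂_MAP = 1.78

Σxᵢ = 5+2+8 = 15, with n = 3.
Posterior ∝ μe^(−6μ) · μ^15e^(−3μ) = μ^16e^(−9μ), i.e. Gamma(shape=17, rate=9).
The mode of a Gamma(a, b) with a ≥ 1 (shape–rate) is (a−1)/b = 16/9 ≈ 1.78.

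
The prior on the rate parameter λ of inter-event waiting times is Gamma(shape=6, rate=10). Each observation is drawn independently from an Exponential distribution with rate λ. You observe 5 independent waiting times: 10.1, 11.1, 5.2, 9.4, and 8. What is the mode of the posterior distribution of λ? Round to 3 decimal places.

λ̂_MAP = 0.186

The Exponential(rate=λ) likelihood is ∝ λ^n e^(−λΣtᵢ). Here n = 5 and Σtᵢ = 10.1 + 11.1 + 5.2 + 9.4 + 8 = 43.8.
Posterior ∝ λ^5e^(−10λ) · λ^5e^(−43.8λ) = λ^10e^(−53.8λ), i.e. Gamma(11, 53.8).
Mode = (a−1)/b = 10/53.8 ≈ 0.186.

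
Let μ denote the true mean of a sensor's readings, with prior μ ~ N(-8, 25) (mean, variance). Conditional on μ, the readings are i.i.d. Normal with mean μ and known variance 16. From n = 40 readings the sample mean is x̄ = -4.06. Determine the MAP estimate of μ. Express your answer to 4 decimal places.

μ̂_MAP = -4.1220

n = 40, x̄ = -4.06.
For a Normal prior and Normal likelihood with known variance, the posterior is Normal; its mode equals its mean, the precision-weighted average.
Prior precision 1/σ₀² = 1/25 = 0.04; data precision n/σ² = 40/16 = 2.5.
μ̂ = (0.04·(-8) + 2.5·(-4.06)) / (0.04 + 2.5) = (-10.47)/2.54 = -1047/254 ≈ -4.1220.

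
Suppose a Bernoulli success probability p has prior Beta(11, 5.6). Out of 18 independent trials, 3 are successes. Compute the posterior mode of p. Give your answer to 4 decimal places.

p̂_MAP = 0.3988

Prior: Beta(11, 5.6).
Data: 3 successes in 18 trials. The binomial likelihood contributes p^3(1−p)^15, so the posterior is Beta(11+3, 5.6+15) = Beta(14, 20.6).
For Beta(a, b) with a, b > 1 the mode is (a−1)/(a+b−2) = 13/32.6 ≈ 0.3988.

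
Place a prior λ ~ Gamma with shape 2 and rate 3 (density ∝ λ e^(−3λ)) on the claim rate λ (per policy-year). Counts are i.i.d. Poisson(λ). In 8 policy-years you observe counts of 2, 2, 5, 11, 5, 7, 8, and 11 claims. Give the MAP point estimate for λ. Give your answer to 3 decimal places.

λ̂_MAP = 4.727

Σxᵢ = 2+2+5+11+5+7+8+11 = 51, with n = 8.
Posterior ∝ λe^(−3λ) · λ^51e^(−8λ) = λ^52e^(−11λ), i.e. Gamma(shape=53, rate=11).
The mode of a Gamma(a, b) with a ≥ 1 (shape–rate) is (a−1)/b = 52/11 ≈ 4.727.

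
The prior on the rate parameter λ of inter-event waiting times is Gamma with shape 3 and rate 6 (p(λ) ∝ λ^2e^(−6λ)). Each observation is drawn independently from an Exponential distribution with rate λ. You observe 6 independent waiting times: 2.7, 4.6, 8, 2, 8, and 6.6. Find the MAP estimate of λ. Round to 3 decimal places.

λ̂_MAP = 0.211

The Exponential(rate=λ) likelihood is ∝ λ^n e^(−λΣtᵢ). Here n = 6 and Σtᵢ = 2.7 + 4.6 + 8 + 2 + 8 + 6.6 = 31.9.
Posterior ∝ λ^2e^(−6λ) · λ^6e^(−31.9λ) = λ^8e^(−37.9λ), i.e. Gamma(9, 37.9).
Mode = (a−1)/b = 8/37.9 ≈ 0.211.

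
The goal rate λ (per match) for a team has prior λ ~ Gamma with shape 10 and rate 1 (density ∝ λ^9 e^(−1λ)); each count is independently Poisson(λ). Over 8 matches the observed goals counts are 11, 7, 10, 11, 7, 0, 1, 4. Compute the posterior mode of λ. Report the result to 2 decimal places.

Σxᵢ = 11+7+10+11+7+0+1+4 = 51, with n = 8.
Posterior ∝ λ^9e^(−1λ) · λ^51e^(−8λ) = λ^60e^(−9λ), i.e. Gamma(shape=61, rate=9).
The mode of a Gamma(a, b) with a ≥ 1 (shape–rate) is (a−1)/b = 60/9 ≈ 6.67.

λ̂_MAP = 6.67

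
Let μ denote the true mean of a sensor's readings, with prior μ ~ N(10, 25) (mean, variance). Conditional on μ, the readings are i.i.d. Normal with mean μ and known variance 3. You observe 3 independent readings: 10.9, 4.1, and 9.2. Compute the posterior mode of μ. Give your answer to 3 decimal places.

n = 3; x̄ = (10.9 + 4.1 + 9.2)/3 = 24.2/3 = 121/15 ≈ 8.0667.
For a Normal prior and Normal likelihood with known variance, the posterior is Normal; its mode equals its mean, the precision-weighted average.
Prior precision 1/σ₀² = 1/25 = 0.04; data precision n/σ² = 3/3 = 1.
μ̂ = (0.04·10 + 1·(121/15)) / (0.04 + 1) = (127/15)/1.04 = 635/78 ≈ 8.141.

μ̂_MAP = 8.141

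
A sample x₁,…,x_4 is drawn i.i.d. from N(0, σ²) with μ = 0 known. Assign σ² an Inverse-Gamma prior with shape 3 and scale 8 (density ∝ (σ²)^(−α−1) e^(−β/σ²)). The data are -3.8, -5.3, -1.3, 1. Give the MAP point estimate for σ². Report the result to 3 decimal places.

Sum of squared deviations about the known mean: SS = (-3.8−0)² + (-5.3−0)² + (-1.3−0)² + (1−0)² = 45.22.
The Normal likelihood contributes (σ²)^(−n/2) exp(−SS/(2σ²)), so the posterior is Inverse-Gamma(α + n/2, β + SS/2) = Inverse-Gamma(5, 30.61).
The mode of Inverse-Gamma(a, b) is b/(a+1) = 30.61/6 ≈ 5.102.

σ̂²_MAP = 5.102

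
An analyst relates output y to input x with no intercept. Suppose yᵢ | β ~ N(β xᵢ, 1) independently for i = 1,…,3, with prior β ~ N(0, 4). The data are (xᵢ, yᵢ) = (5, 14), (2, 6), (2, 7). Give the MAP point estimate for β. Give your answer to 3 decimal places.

β̂_MAP = 2.887

log p(β | y) = −Σ(yᵢ − βxᵢ)²/(2·1) − β²/(2·4) + const.
Setting the derivative to zero: Σxᵢ(yᵢ − βxᵢ)/1 − β/4 = 0, so β = Σxᵢyᵢ / (Σxᵢ² + σ²/τ²).
Σxᵢyᵢ = 5·14 + 2·6 + 2·7 = 96; Σxᵢ² = 33; σ²/τ² = 0.25.
β̂_MAP = 96 / (33 + 0.25) = 96/33.25 ≈ 2.887.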